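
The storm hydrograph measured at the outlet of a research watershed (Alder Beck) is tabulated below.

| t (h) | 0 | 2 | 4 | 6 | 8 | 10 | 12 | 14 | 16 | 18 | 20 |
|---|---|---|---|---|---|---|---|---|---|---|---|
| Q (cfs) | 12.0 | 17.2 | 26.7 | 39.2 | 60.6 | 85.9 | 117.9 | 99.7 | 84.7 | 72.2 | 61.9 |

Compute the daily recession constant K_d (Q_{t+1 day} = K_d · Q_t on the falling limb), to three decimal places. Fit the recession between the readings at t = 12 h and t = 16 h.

K_d ≈ 0.137

Between t = 12 h and t = 16 h the flow falls from 117.9 to 84.7 cfs over 2×2 h = 4 h.
Per-interval ratio K = (84.7/117.9)^(1/2) = 0.8476; K_d = K^(24/2) = 0.137.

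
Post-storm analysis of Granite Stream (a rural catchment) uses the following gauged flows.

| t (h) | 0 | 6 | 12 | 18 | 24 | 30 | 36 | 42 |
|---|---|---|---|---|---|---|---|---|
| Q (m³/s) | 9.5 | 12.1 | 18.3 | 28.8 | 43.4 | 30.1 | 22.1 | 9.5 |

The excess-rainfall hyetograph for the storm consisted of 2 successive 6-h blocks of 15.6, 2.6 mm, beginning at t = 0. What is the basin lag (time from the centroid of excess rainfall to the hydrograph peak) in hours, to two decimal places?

t_L ≈ 20.14 h

Centroid of excess rainfall: t_c = Σ P_i·t̄_i / ΣP_i = 3.8571 h (block centres at 3, 9 h).
Hydrograph peak occurs at t = 24 h, so basin lag t_L = 24 − 3.8571 = 20.14 h.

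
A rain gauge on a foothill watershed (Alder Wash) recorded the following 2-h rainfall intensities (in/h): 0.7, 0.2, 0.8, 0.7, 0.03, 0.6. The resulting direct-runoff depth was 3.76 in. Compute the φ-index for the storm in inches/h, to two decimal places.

φ ≈ 0.23 in/h

Only the 4 blocks with intensity above φ contribute runoff: 0.7, 0.8, 0.7, 0.6 in/h.
Σ(I−φ)·Δt = d  ⇒  (0.7+0.8+0.7+0.6 − 4φ)·2 = 3.76
φ = (2.800 − 3.76/2) / 4 = 0.23 in/h.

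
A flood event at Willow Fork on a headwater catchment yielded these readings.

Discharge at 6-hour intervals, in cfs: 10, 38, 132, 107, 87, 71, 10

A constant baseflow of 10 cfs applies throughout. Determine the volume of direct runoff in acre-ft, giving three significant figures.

Direct-runoff ordinates (Q − Q_b): 0.0, 28.0, 122.0, 97.0, 77.0, 61.0, 0.0 cfs.
ΣQ_DR = 385.0 cfs.
With Δt = 6 h = 21600 s, V = ΣQ_DR · Δt = 385.0 × 21600 = 8.32 × 10^6 ft³ = 191 acre-ft.

V ≈ 191 acre-ft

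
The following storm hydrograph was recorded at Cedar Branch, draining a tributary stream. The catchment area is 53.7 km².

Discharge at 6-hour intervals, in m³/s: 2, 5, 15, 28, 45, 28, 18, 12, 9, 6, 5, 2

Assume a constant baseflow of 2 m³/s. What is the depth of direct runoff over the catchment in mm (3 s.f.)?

Direct runoff: 0.0, 3.0, 13.0, 26.0, 43.0, 26.0, 16.0, 10.0, 7.0, 4.0, 3.0, 0.0 m³/s; ΣQ_DR = 151.0 m³/s.
V = ΣQ_DR · Δt = 151.0 × 21600 s = 3.262 × 10^6 m³.
Over A = 53.7 km², depth = V / A = 60.7 mm.

d ≈ 60.7 mm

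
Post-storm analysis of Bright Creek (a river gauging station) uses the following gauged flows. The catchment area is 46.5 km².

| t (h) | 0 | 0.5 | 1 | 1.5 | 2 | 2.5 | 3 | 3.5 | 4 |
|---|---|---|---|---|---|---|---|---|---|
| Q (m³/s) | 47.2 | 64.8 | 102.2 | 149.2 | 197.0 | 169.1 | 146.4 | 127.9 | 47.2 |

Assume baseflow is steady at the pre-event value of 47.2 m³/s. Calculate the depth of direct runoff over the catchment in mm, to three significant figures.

Direct runoff: 0.0, 17.6, 55.0, 102.0, 149.8, 121.9, 99.2, 80.7, 0.0 m³/s; ΣQ_DR = 626.2 m³/s.
V = ΣQ_DR · Δt = 626.2 × 1800 s = 1.127 × 10^6 m³.
Over A = 46.5 km², depth = V / A = 24.2 mm.

d ≈ 24.2 mm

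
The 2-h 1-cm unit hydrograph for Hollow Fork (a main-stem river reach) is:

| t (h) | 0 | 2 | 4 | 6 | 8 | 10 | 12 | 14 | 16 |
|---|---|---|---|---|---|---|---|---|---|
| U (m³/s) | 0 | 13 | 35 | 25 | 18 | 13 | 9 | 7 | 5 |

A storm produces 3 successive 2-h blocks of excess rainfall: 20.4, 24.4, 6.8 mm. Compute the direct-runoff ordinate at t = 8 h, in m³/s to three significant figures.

Q ≈ 122 m³/s

By discrete convolution, Q_j = Σ (P_i / 10 mm) · U_{j−i}.
At t = 8 h (j=4): Q = (20.4/10)·18 + (24.4/10)·25 + (6.8/10)·35 = 122 m³/s.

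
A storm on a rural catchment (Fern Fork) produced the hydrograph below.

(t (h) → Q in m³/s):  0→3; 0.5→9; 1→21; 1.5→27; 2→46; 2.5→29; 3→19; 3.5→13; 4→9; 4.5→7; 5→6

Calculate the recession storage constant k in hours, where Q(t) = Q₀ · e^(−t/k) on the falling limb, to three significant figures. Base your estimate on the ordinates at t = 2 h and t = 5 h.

On the falling limb, Q drops from 46 to 6 m³/s between t = 2 h and t = 5 h (Δt = 3 h).
k = −Δt / ln(Q₂/Q₁) = −3 / ln(6/46) = 1.47 h.

k ≈ 1.47 h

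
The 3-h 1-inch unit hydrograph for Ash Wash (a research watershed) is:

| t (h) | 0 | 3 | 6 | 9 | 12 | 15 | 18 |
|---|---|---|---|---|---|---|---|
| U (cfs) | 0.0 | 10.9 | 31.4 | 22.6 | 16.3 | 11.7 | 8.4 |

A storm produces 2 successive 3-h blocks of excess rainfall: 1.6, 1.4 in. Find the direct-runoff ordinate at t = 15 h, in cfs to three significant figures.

Q ≈ 41.5 cfs

By discrete convolution, Q_j = Σ (P_i / 1 in) · U_{j−i}.
At t = 15 h (j=5): Q = (1.6/1)·11.7 + (1.4/1)·16.3 = 41.5 cfs.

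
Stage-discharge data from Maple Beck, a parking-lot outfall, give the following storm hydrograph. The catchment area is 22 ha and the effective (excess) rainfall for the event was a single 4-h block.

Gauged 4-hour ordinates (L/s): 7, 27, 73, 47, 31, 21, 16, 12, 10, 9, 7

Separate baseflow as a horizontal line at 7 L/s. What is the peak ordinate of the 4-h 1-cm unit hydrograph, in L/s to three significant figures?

U_p ≈ 55.1 L/s

Direct runoff: 0.0, 20.0, 66.0, 40.0, 24.0, 14.0, 9.0, 5.0, 3.0, 2.0, 0.0 L/s; ΣQ_DR = 183.0 L/s, peak = 66.0 L/s.
Runoff depth d = ΣQ_DR·Δt / A = 183.0 × 14400 / (22 ha) = 11.98 mm.
The 1-cm UH is the DRH scaled by (10 mm)/d, so U_p = 66.0 × 10/11.98 = 55.1 L/s.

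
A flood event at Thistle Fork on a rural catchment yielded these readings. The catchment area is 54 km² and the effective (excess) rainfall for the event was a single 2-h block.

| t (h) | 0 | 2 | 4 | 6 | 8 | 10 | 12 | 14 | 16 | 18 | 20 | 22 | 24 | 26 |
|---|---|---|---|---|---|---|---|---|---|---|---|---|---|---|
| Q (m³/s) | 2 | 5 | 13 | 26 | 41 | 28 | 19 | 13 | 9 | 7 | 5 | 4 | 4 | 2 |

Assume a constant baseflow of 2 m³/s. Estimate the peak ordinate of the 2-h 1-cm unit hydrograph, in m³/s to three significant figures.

Direct runoff: 0.0, 3.0, 11.0, 24.0, 39.0, 26.0, 17.0, 11.0, 7.0, 5.0, 3.0, 2.0, 2.0, 0.0 m³/s; ΣQ_DR = 150.0 m³/s, peak = 39.0 m³/s.
Runoff depth d = ΣQ_DR·Δt / A = 150.0 × 7200 / (54 km²) = 20.00 mm.
The 1-cm UH is the DRH scaled by (10 mm)/d, so U_p = 39.0 × 10/20.00 = 19.5 m³/s.

U_p ≈ 19.5 m³/s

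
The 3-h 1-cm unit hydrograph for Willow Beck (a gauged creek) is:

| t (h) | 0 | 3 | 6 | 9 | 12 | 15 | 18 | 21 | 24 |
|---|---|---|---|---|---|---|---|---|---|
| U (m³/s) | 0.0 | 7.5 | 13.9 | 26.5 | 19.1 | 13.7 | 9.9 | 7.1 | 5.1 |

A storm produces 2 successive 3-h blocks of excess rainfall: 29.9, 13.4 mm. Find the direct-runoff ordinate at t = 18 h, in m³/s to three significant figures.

Q ≈ 48.0 m³/s

By discrete convolution, Q_j = Σ (P_i / 10 mm) · U_{j−i}.
At t = 18 h (j=6): Q = (29.9/10)·9.9 + (13.4/10)·13.7 = 48.0 m³/s.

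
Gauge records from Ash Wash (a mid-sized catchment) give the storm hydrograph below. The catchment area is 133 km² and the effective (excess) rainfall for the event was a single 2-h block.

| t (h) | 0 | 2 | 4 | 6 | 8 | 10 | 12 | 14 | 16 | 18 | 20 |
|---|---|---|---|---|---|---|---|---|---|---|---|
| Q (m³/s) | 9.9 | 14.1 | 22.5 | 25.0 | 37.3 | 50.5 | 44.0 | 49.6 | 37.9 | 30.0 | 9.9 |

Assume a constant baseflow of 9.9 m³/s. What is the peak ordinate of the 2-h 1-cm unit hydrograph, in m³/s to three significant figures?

Direct runoff: 0.0, 4.2, 12.6, 15.1, 27.4, 40.6, 34.1, 39.7, 28.0, 20.1, 0.0 m³/s; ΣQ_DR = 221.8 m³/s, peak = 40.6 m³/s.
Runoff depth d = ΣQ_DR·Δt / A = 221.8 × 7200 / (133 km²) = 12.01 mm.
The 1-cm UH is the DRH scaled by (10 mm)/d, so U_p = 40.6 × 10/12.01 = 33.8 m³/s.

U_p ≈ 33.8 m³/s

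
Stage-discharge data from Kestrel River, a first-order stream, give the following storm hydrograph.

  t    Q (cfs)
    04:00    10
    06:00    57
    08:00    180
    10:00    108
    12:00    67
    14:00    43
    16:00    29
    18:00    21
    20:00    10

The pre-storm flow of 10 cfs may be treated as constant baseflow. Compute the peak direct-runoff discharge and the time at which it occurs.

Subtracting baseflow gives direct-runoff ordinates: 0.0, 47.0, 170.0, 98.0, 57.0, 33.0, 19.0, 11.0, 0.0 cfs.
The maximum is 170.0 cfs, occurring at the reading for t = 08:00.

Q_p = 170.0 cfs at t = 08:00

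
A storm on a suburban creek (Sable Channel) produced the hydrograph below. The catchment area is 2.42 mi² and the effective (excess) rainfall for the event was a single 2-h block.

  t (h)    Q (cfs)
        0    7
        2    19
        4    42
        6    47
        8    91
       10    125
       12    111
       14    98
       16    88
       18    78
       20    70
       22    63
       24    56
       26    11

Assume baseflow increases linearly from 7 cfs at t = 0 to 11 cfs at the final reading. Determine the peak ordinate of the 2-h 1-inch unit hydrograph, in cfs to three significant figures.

Direct runoff: 0.00, 11.69, 34.38, 39.08, 82.77, 116.46, 102.15, 88.85, 78.54, 68.23, 59.92, 52.62, 45.31, 0.00 cfs; ΣQ_DR = 780.0 cfs, peak = 116.46 cfs.
Runoff depth d = ΣQ_DR·Δt / A = 780.0 × 7200 / (2.42 mi²) = 0.9989 in.
The 1-inch UH is the DRH scaled by (1 in)/d, so U_p = 116.46 × 1/0.9989 = 117 cfs.

U_p ≈ 117 cfs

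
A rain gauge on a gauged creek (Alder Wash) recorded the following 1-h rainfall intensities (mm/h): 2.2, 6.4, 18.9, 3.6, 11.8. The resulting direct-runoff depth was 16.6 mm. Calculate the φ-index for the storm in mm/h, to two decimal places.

φ ≈ 7.05 mm/h

Only the 2 blocks with intensity above φ contribute runoff: 18.9, 11.8 mm/h.
Σ(I−φ)·Δt = d  ⇒  (18.9+11.8 − 2φ)·1 = 16.6
φ = (30.70 − 16.6/1) / 2 = 7.05 mm/h.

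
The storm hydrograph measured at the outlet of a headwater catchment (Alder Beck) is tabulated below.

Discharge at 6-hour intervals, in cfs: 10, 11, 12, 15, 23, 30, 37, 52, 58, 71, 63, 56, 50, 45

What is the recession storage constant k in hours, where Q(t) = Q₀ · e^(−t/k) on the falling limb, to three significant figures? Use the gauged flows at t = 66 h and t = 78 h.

On the falling limb, Q drops from 56 to 45 cfs between t = 66 h and t = 78 h (Δt = 12 h).
k = −Δt / ln(Q₂/Q₁) = −12 / ln(45/56) = 54.9 h.

k ≈ 54.9 h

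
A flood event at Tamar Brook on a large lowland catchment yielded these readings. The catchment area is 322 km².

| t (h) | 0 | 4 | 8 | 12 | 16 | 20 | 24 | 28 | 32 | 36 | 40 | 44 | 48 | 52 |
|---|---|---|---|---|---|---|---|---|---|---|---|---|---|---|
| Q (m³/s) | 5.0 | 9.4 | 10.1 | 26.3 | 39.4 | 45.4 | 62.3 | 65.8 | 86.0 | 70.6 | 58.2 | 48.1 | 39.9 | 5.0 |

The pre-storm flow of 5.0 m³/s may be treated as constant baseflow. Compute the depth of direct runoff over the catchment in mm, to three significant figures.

Direct runoff: 0.0, 4.4, 5.1, 21.3, 34.4, 40.4, 57.3, 60.8, 81.0, 65.6, 53.2, 43.1, 34.9, 0.0 m³/s; ΣQ_DR = 501.5 m³/s.
V = ΣQ_DR · Δt = 501.5 × 14400 s = 7.222 × 10^6 m³.
Over A = 322 km², depth = V / A = 22.4 mm.

d ≈ 22.4 mm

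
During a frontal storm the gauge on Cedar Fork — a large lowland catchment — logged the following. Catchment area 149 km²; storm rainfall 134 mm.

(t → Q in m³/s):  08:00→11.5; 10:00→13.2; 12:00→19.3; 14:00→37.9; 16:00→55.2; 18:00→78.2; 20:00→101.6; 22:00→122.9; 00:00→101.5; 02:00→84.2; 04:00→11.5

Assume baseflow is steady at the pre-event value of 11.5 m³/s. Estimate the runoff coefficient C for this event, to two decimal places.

C ≈ 0.18

ΣQ_DR = 510.5 m³/s; V = ΣQ_DR·Δt = 3.676 × 10^6 m³.
Runoff depth d = V / A = 24.67 mm.
C = d / P = 24.67 / 134 = 0.18.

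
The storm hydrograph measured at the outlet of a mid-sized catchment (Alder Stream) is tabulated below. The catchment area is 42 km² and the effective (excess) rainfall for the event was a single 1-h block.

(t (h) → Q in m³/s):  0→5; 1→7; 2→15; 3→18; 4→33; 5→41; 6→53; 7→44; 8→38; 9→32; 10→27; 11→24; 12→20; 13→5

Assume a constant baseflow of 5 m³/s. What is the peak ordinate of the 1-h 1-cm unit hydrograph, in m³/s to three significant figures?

Direct runoff: 0.0, 2.0, 10.0, 13.0, 28.0, 36.0, 48.0, 39.0, 33.0, 27.0, 22.0, 19.0, 15.0, 0.0 m³/s; ΣQ_DR = 292.0 m³/s, peak = 48.0 m³/s.
Runoff depth d = ΣQ_DR·Δt / A = 292.0 × 3600 / (42 km²) = 25.03 mm.
The 1-cm UH is the DRH scaled by (10 mm)/d, so U_p = 48.0 × 10/25.03 = 19.2 m³/s.

U_p ≈ 19.2 m³/s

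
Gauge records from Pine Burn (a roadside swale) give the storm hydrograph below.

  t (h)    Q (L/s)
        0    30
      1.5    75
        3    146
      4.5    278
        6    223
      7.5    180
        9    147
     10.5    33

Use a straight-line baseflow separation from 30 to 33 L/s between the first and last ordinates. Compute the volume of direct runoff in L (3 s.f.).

Direct-runoff ordinates (Q − Q_b): 0.00, 44.57, 115.14, 246.71, 191.29, 147.86, 114.43, 0.00 L/s.
ΣQ_DR = 860.0 L/s.
With Δt = 1.5 h = 5400 s, V = ΣQ_DR · Δt = 860.0 × 5400 = 4.64 × 10^6 L.

V ≈ 4.64 × 10^6 L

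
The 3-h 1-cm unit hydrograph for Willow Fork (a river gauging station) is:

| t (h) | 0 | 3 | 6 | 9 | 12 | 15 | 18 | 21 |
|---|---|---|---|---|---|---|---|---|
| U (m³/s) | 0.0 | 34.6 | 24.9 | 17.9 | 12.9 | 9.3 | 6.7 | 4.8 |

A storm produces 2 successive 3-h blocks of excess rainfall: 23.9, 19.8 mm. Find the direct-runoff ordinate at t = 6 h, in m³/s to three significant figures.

Q ≈ 128 m³/s

By discrete convolution, Q_j = Σ (P_i / 10 mm) · U_{j−i}.
At t = 6 h (j=2): Q = (23.9/10)·24.9 + (19.8/10)·34.6 = 128 m³/s.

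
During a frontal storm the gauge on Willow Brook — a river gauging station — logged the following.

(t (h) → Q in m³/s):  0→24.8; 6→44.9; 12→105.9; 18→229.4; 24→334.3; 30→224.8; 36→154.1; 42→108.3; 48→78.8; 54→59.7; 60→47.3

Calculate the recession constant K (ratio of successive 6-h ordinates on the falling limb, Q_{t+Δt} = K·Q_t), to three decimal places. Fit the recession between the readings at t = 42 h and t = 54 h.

Using the recession-limb readings at t = 42 h and t = 54 h: Q falls from 108.3 to 59.7 m³/s over 2 intervals.
K = (Q₂/Q₁)^(1/2) = (59.7/108.3)^(1/2) = 0.742.

K ≈ 0.742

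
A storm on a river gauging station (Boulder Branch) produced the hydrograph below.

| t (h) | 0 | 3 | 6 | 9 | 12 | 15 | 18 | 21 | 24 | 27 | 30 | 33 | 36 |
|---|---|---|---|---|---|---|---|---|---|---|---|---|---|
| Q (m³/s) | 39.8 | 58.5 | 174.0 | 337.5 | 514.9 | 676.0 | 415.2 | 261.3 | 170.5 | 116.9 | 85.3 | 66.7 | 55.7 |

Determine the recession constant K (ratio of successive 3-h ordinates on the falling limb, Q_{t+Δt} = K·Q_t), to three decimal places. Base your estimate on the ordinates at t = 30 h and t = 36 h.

Using the recession-limb readings at t = 30 h and t = 36 h: Q falls from 85.3 to 55.7 m³/s over 2 intervals.
K = (Q₂/Q₁)^(1/2) = (55.7/85.3)^(1/2) = 0.808.

K ≈ 0.808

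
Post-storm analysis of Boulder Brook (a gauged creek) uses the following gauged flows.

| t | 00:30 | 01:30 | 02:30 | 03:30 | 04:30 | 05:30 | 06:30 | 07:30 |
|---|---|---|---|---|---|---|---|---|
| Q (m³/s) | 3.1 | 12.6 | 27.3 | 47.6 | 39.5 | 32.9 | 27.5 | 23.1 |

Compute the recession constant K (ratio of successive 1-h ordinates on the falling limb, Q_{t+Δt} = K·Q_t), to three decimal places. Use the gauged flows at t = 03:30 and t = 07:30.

K ≈ 0.835

Using the recession-limb readings at t = 03:30 and t = 07:30: Q falls from 47.6 to 23.1 m³/s over 4 intervals.
K = (Q₂/Q₁)^(1/4) = (23.1/47.6)^(1/4) = 0.835.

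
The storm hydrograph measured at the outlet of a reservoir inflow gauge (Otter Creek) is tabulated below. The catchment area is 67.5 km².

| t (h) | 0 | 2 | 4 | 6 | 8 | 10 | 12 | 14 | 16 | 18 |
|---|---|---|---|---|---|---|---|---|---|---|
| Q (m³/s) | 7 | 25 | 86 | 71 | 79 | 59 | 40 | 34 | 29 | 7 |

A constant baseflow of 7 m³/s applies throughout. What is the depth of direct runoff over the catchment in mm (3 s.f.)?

Direct runoff: 0.0, 18.0, 79.0, 64.0, 72.0, 52.0, 33.0, 27.0, 22.0, 0.0 m³/s; ΣQ_DR = 367.0 m³/s.
V = ΣQ_DR · Δt = 367.0 × 7200 s = 2.642 × 10^6 m³.
Over A = 67.5 km², depth = V / A = 39.1 mm.

d ≈ 39.1 mm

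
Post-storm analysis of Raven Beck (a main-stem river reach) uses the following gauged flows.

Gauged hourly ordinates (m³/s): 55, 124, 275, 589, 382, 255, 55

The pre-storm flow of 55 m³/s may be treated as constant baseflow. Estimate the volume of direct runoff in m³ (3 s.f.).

V ≈ 4.86 × 10^6 m³

Direct-runoff ordinates (Q − Q_b): 0.0, 69.0, 220.0, 534.0, 327.0, 200.0, 0.0 m³/s.
ΣQ_DR = 1350 m³/s.
With Δt = 1 h = 3600 s, V = ΣQ_DR · Δt = 1350 × 3600 = 4.86 × 10^6 m³.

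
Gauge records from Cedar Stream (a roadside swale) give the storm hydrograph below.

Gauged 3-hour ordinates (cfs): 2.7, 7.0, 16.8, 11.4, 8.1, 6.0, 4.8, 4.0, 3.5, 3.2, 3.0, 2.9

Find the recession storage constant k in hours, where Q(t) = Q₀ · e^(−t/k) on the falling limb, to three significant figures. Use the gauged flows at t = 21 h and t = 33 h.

On the falling limb, Q drops from 4.0 to 2.9 cfs between t = 21 h and t = 33 h (Δt = 12 h).
k = −Δt / ln(Q₂/Q₁) = −12 / ln(2.9/4.0) = 37.3 h.

k ≈ 37.3 h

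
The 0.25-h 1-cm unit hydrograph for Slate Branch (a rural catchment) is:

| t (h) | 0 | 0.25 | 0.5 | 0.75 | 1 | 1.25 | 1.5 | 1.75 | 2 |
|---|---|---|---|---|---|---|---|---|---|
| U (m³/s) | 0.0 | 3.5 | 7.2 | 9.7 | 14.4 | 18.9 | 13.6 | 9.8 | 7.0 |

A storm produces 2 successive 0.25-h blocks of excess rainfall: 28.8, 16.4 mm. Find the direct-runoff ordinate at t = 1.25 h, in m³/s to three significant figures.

Q ≈ 78.0 m³/s

By discrete convolution, Q_j = Σ (P_i / 10 mm) · U_{j−i}.
At t = 1.25 h (j=5): Q = (28.8/10)·18.9 + (16.4/10)·14.4 = 78.0 m³/s.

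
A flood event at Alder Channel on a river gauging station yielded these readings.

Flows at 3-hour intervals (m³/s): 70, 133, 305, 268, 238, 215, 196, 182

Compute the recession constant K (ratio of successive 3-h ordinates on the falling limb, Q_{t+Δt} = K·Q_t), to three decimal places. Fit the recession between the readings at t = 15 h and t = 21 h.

K ≈ 0.920

Using the recession-limb readings at t = 15 h and t = 21 h: Q falls from 215 to 182 m³/s over 2 intervals.
K = (Q₂/Q₁)^(1/2) = (182/215)^(1/2) = 0.920.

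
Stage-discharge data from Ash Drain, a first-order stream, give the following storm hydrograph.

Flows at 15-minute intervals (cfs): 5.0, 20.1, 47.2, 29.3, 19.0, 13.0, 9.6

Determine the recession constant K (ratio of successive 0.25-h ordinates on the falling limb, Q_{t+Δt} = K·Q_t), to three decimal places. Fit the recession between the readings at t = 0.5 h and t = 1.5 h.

Using the recession-limb readings at t = 0.5 h and t = 1.5 h: Q falls from 47.2 to 9.6 cfs over 4 intervals.
K = (Q₂/Q₁)^(1/4) = (9.6/47.2)^(1/4) = 0.672.

K ≈ 0.672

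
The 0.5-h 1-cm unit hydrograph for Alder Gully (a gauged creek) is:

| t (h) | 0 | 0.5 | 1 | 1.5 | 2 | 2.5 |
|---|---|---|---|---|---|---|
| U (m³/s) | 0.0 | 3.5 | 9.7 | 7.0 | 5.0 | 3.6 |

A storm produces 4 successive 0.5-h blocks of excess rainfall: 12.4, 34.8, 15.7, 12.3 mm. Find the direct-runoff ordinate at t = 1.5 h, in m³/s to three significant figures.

By discrete convolution, Q_j = Σ (P_i / 10 mm) · U_{j−i}.
At t = 1.5 h (j=3): Q = (12.4/10)·7.0 + (34.8/10)·9.7 + (15.7/10)·3.5 + (12.3/10)·0.0 = 47.9 m³/s.

Q ≈ 47.9 m³/s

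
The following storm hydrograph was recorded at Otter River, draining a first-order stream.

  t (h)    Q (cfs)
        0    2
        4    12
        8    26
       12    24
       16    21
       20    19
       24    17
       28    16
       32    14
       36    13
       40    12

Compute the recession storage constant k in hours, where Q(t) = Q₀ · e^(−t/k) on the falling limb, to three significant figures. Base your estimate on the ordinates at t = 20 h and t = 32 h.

On the falling limb, Q drops from 19 to 14 cfs between t = 20 h and t = 32 h (Δt = 12 h).
k = −Δt / ln(Q₂/Q₁) = −12 / ln(14/19) = 39.3 h.

k ≈ 39.3 h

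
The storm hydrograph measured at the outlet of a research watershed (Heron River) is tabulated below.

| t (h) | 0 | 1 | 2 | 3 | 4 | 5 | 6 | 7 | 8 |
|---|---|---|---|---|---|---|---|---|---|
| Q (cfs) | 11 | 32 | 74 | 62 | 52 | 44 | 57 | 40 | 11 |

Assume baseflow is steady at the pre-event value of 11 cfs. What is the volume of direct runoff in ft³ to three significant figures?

Direct-runoff ordinates (Q − Q_b): 0.0, 21.0, 63.0, 51.0, 41.0, 33.0, 46.0, 29.0, 0.0 cfs.
ΣQ_DR = 284.0 cfs.
With Δt = 1 h = 3600 s, V = ΣQ_DR · Δt = 284.0 × 3600 = 1.02 × 10^6 ft³.

V ≈ 1.02 × 10^6 ft³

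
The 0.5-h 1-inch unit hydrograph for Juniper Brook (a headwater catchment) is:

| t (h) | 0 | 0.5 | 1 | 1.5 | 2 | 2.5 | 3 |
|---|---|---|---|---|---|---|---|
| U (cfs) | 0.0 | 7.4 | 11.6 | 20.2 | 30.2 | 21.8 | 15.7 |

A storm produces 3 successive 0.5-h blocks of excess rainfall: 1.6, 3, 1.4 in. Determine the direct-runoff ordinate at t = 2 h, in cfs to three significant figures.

Q ≈ 125 cfs

By discrete convolution, Q_j = Σ (P_i / 1 in) · U_{j−i}.
At t = 2 h (j=4): Q = (1.6/1)·30.2 + (3/1)·20.2 + (1.4/1)·11.6 = 125 cfs.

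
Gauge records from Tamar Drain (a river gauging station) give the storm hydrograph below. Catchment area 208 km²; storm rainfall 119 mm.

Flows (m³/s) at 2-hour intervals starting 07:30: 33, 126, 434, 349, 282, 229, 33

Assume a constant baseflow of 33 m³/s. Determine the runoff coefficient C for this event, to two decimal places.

ΣQ_DR = 1255 m³/s; V = ΣQ_DR·Δt = 9.036 × 10^6 m³.
Runoff depth d = V / A = 43.44 mm.
C = d / P = 43.44 / 119 = 0.37.

C ≈ 0.37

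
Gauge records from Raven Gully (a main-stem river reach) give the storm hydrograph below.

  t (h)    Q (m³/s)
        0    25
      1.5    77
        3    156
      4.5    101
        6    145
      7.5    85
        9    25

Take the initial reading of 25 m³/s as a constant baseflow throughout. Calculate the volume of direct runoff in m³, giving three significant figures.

Direct-runoff ordinates (Q − Q_b): 0.0, 52.0, 131.0, 76.0, 120.0, 60.0, 0.0 m³/s.
ΣQ_DR = 439.0 m³/s.
With Δt = 1.5 h = 5400 s, V = ΣQ_DR · Δt = 439.0 × 5400 = 2.37 × 10^6 m³.

V ≈ 2.37 × 10^6 m³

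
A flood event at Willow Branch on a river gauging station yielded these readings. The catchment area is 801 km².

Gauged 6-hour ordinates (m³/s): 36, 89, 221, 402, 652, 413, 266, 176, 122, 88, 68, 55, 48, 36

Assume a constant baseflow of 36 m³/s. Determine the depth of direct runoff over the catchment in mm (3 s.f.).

Direct runoff: 0.0, 53.0, 185.0, 366.0, 616.0, 377.0, 230.0, 140.0, 86.0, 52.0, 32.0, 19.0, 12.0, 0.0 m³/s; ΣQ_DR = 2168 m³/s.
V = ΣQ_DR · Δt = 2168 × 21600 s = 4.683 × 10^7 m³.
Over A = 801 km², depth = V / A = 58.5 mm.

d ≈ 58.5 mm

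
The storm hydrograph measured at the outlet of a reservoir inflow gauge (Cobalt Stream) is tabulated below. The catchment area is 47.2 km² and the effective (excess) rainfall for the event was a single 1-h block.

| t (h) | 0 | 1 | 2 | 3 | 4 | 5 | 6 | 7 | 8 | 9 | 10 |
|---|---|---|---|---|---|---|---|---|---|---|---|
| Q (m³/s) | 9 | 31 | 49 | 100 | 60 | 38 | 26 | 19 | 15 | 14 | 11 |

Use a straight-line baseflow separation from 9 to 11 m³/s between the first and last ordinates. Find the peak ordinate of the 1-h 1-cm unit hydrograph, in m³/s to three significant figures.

U_p ≈ 45.2 m³/s

Direct runoff: 0.00, 21.80, 39.60, 90.40, 50.20, 28.00, 15.80, 8.60, 4.40, 3.20, 0.00 m³/s; ΣQ_DR = 262.0 m³/s, peak = 90.40 m³/s.
Runoff depth d = ΣQ_DR·Δt / A = 262.0 × 3600 / (47.2 km²) = 19.98 mm.
The 1-cm UH is the DRH scaled by (10 mm)/d, so U_p = 90.40 × 10/19.98 = 45.2 m³/s.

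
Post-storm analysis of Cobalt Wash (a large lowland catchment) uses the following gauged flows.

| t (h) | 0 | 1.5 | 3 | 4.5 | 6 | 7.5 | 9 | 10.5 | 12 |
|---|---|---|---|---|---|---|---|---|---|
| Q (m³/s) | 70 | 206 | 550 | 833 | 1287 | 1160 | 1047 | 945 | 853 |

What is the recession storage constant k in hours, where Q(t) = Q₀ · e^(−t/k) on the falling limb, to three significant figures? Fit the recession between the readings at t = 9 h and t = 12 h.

On the falling limb, Q drops from 1047 to 853 m³/s between t = 9 h and t = 12 h (Δt = 3 h).
k = −Δt / ln(Q₂/Q₁) = −3 / ln(853/1047) = 14.6 h.

k ≈ 14.6 h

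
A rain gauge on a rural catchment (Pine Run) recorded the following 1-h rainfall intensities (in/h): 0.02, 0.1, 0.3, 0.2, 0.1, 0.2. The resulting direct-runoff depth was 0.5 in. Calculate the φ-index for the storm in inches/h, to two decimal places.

φ ≈ 0.08 in/h

Only the 5 blocks with intensity above φ contribute runoff: 0.1, 0.3, 0.2, 0.1, 0.2 in/h.
Σ(I−φ)·Δt = d  ⇒  (0.1+0.3+0.2+0.1+0.2 − 5φ)·1 = 0.5
φ = (0.9000 − 0.5/1) / 5 = 0.08 in/h.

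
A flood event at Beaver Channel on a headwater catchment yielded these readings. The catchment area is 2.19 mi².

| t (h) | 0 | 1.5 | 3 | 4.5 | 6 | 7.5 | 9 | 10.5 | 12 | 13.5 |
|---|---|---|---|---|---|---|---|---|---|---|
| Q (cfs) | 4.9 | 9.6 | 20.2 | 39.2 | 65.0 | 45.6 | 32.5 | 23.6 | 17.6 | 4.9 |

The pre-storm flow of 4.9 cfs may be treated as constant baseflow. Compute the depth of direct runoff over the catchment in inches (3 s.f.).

d ≈ 0.227 in

Direct runoff: 0.0, 4.7, 15.3, 34.3, 60.1, 40.7, 27.6, 18.7, 12.7, 0.0 cfs; ΣQ_DR = 214.1 cfs.
V = ΣQ_DR · Δt = 214.1 × 5400 s = 1.156 × 10^6 ft³.
Over A = 2.19 mi², depth = V / A = 0.227 in.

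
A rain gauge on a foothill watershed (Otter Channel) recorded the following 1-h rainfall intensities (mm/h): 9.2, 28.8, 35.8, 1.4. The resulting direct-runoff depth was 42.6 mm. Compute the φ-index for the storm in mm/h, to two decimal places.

Only the 2 blocks with intensity above φ contribute runoff: 28.8, 35.8 mm/h.
Σ(I−φ)·Δt = d  ⇒  (28.8+35.8 − 2φ)·1 = 42.6
φ = (64.60 − 42.6/1) / 2 = 11.00 mm/h.

φ ≈ 11.00 mm/h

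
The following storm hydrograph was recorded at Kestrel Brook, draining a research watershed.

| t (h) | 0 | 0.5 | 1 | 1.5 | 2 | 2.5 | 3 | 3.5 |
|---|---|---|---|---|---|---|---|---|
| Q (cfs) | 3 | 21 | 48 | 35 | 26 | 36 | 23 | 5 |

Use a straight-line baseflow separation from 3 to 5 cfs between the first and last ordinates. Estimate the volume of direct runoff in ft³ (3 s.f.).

Direct-runoff ordinates (Q − Q_b): 0.00, 17.71, 44.43, 31.14, 21.86, 31.57, 18.29, 0.00 cfs.
ΣQ_DR = 165.0 cfs.
With Δt = 0.5 h = 1800 s, V = ΣQ_DR · Δt = 165.0 × 1800 = 2.97 × 10^5 ft³.

V ≈ 2.97 × 10^5 ft³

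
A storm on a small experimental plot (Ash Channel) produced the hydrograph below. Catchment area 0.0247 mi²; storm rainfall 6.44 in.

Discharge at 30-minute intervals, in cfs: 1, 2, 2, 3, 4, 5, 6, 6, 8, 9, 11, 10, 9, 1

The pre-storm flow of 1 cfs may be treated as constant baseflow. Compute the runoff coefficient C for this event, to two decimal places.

C ≈ 0.31

ΣQ_DR = 63.00 cfs; V = ΣQ_DR·Δt = 1.134 × 10^5 ft³.
Runoff depth d = V / A = 1.976 in.
C = d / P = 1.976 / 6.44 = 0.31.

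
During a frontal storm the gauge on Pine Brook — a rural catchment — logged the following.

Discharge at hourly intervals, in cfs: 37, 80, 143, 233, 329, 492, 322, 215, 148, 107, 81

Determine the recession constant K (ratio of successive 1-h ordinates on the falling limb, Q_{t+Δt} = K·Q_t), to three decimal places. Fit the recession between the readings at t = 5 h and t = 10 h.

K ≈ 0.697

Using the recession-limb readings at t = 5 h and t = 10 h: Q falls from 492 to 81 cfs over 5 intervals.
K = (Q₂/Q₁)^(1/5) = (81/492)^(1/5) = 0.697.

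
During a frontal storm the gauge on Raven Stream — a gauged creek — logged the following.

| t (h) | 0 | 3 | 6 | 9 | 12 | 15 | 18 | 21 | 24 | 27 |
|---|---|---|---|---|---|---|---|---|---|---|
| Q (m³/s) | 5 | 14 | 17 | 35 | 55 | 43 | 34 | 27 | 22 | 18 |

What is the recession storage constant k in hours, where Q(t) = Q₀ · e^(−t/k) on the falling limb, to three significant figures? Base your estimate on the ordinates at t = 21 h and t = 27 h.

k ≈ 14.8 h

On the falling limb, Q drops from 27 to 18 m³/s between t = 21 h and t = 27 h (Δt = 6 h).
k = −Δt / ln(Q₂/Q₁) = −6 / ln(18/27) = 14.8 h.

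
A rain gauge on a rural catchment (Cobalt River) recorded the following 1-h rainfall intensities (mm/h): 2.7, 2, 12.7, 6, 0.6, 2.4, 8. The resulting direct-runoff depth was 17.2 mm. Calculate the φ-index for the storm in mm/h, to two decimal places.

φ ≈ 3.17 mm/h

Only the 3 blocks with intensity above φ contribute runoff: 12.7, 6, 8 mm/h.
Σ(I−φ)·Δt = d  ⇒  (12.7+6+8 − 3φ)·1 = 17.2
φ = (26.70 − 17.2/1) / 3 = 3.17 mm/h.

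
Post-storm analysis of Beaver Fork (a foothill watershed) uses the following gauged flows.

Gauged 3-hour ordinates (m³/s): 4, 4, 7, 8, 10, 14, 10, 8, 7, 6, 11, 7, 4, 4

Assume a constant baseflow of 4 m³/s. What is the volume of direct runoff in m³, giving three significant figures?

Direct-runoff ordinates (Q − Q_b): 0.0, 0.0, 3.0, 4.0, 6.0, 10.0, 6.0, 4.0, 3.0, 2.0, 7.0, 3.0, 0.0, 0.0 m³/s.
ΣQ_DR = 48.00 m³/s.
With Δt = 3 h = 10800 s, V = ΣQ_DR · Δt = 48.00 × 10800 = 5.18 × 10^5 m³.

V ≈ 5.18 × 10^5 m³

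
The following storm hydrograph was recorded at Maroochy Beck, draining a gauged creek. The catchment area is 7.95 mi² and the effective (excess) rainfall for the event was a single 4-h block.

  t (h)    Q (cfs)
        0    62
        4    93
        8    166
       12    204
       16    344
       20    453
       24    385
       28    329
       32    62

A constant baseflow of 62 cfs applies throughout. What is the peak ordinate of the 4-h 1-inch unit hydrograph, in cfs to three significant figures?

Direct runoff: 0.0, 31.0, 104.0, 142.0, 282.0, 391.0, 323.0, 267.0, 0.0 cfs; ΣQ_DR = 1540 cfs, peak = 391.0 cfs.
Runoff depth d = ΣQ_DR·Δt / A = 1540 × 14400 / (7.95 mi²) = 1.201 in.
The 1-inch UH is the DRH scaled by (1 in)/d, so U_p = 391.0 × 1/1.201 = 326 cfs.

U_p ≈ 326 cfs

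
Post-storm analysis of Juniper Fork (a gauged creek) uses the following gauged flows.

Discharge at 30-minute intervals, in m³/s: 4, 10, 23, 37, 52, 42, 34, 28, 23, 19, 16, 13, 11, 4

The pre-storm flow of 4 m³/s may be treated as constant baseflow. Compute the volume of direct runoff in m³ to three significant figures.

Direct-runoff ordinates (Q − Q_b): 0.0, 6.0, 19.0, 33.0, 48.0, 38.0, 30.0, 24.0, 19.0, 15.0, 12.0, 9.0, 7.0, 0.0 m³/s.
ΣQ_DR = 260.0 m³/s.
With Δt = 0.5 h = 1800 s, V = ΣQ_DR · Δt = 260.0 × 1800 = 4.68 × 10^5 m³.

V ≈ 4.68 × 10^5 m³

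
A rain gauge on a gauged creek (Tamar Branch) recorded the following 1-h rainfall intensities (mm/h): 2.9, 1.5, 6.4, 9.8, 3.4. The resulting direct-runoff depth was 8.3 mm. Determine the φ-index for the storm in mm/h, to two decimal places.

Only the 2 blocks with intensity above φ contribute runoff: 6.4, 9.8 mm/h.
Σ(I−φ)·Δt = d  ⇒  (6.4+9.8 − 2φ)·1 = 8.3
φ = (16.20 − 8.3/1) / 2 = 3.95 mm/h.

φ ≈ 3.95 mm/h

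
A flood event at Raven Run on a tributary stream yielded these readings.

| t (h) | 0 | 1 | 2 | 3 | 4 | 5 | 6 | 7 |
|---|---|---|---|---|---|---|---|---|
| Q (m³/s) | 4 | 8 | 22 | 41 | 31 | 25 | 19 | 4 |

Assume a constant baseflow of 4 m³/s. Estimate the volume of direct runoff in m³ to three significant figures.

V ≈ 4.39 × 10^5 m³

Direct-runoff ordinates (Q − Q_b): 0.0, 4.0, 18.0, 37.0, 27.0, 21.0, 15.0, 0.0 m³/s.
ΣQ_DR = 122.0 m³/s.
With Δt = 1 h = 3600 s, V = ΣQ_DR · Δt = 122.0 × 3600 = 4.39 × 10^5 m³.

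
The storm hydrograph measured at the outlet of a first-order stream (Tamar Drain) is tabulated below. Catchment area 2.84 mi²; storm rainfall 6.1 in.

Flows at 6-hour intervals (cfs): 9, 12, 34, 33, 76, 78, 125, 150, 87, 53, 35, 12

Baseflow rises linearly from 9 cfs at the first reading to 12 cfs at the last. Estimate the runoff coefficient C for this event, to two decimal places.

ΣQ_DR = 578.0 cfs; V = ΣQ_DR·Δt = 1.248 × 10^7 ft³.
Runoff depth d = V / A = 1.892 in.
C = d / P = 1.892 / 6.1 = 0.31.

C ≈ 0.31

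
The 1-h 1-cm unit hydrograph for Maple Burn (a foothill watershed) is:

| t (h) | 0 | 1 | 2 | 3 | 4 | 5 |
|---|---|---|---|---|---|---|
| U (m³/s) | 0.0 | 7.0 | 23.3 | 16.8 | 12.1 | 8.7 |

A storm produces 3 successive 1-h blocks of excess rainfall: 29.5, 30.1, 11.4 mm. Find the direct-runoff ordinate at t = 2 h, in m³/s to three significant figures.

By discrete convolution, Q_j = Σ (P_i / 10 mm) · U_{j−i}.
At t = 2 h (j=2): Q = (29.5/10)·23.3 + (30.1/10)·7.0 + (11.4/10)·0.0 = 89.8 m³/s.

Q ≈ 89.8 m³/s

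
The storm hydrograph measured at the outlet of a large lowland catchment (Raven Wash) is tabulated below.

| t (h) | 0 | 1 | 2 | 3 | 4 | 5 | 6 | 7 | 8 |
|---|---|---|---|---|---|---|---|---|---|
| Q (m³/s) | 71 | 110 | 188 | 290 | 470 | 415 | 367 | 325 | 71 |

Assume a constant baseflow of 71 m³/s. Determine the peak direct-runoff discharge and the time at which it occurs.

Subtracting baseflow gives direct-runoff ordinates: 0.0, 39.0, 117.0, 219.0, 399.0, 344.0, 296.0, 254.0, 0.0 m³/s.
The maximum is 399.0 m³/s, occurring at the reading for t = 4 h.

Q_p = 399.0 m³/s at t = 4 h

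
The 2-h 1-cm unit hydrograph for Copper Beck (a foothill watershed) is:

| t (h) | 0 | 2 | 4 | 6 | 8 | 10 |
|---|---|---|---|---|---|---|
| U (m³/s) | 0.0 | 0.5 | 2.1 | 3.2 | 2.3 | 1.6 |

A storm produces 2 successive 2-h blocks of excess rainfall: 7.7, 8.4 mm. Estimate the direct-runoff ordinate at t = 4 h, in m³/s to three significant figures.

By discrete convolution, Q_j = Σ (P_i / 10 mm) · U_{j−i}.
At t = 4 h (j=2): Q = (7.7/10)·2.1 + (8.4/10)·0.5 = 2.04 m³/s.

Q ≈ 2.04 m³/s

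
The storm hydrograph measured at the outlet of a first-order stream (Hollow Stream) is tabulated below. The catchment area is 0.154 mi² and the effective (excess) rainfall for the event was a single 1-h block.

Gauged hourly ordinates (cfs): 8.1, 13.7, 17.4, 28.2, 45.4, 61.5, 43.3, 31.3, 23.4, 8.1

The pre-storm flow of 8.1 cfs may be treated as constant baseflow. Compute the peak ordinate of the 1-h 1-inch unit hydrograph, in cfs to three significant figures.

Direct runoff: 0.0, 5.6, 9.3, 20.1, 37.3, 53.4, 35.2, 23.2, 15.3, 0.0 cfs; ΣQ_DR = 199.4 cfs, peak = 53.4 cfs.
Runoff depth d = ΣQ_DR·Δt / A = 199.4 × 3600 / (0.154 mi²) = 2.006 in.
The 1-inch UH is the DRH scaled by (1 in)/d, so U_p = 53.4 × 1/2.006 = 26.6 cfs.

U_p ≈ 26.6 cfs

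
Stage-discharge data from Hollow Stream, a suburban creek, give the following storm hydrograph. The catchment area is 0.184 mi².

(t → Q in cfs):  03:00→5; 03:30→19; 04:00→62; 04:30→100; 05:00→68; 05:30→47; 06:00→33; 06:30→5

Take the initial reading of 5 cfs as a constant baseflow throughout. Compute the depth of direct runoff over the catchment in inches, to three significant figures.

Direct runoff: 0.0, 14.0, 57.0, 95.0, 63.0, 42.0, 28.0, 0.0 cfs; ΣQ_DR = 299.0 cfs.
V = ΣQ_DR · Δt = 299.0 × 1800 s = 5.382 × 10^5 ft³.
Over A = 0.184 mi², depth = V / A = 1.26 in.

d ≈ 1.26 in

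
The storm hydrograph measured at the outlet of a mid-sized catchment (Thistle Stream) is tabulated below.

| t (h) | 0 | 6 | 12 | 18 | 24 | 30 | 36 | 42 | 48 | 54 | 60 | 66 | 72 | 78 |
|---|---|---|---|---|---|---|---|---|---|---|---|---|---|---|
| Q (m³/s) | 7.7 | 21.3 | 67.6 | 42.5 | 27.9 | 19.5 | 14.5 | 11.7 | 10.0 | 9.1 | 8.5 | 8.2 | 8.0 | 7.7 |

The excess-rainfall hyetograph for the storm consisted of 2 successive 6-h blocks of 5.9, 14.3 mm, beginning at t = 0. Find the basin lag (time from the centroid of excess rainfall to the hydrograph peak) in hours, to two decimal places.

Centroid of excess rainfall: t_c = Σ P_i·t̄_i / ΣP_i = 7.2475 h (block centres at 3, 9 h).
Hydrograph peak occurs at t = 12 h, so basin lag t_L = 12 − 7.2475 = 4.75 h.

t_L ≈ 4.75 h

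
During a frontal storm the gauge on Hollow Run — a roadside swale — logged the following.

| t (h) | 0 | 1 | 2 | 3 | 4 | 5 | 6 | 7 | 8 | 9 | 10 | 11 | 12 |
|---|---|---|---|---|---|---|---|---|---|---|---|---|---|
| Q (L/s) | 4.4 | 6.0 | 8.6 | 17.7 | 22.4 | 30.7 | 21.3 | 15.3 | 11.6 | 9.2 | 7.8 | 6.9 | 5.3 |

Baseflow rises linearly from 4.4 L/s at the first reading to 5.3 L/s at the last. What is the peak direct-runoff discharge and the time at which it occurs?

Q_p = 25.93 L/s at t = 5 h

Subtracting baseflow gives direct-runoff ordinates: 0.00, 1.52, 4.05, 13.07, 17.70, 25.93, 16.45, 10.38, 6.60, 4.12, 2.65, 1.68, 0.00 L/s.
The maximum is 25.93 L/s, occurring at the reading for t = 5 h.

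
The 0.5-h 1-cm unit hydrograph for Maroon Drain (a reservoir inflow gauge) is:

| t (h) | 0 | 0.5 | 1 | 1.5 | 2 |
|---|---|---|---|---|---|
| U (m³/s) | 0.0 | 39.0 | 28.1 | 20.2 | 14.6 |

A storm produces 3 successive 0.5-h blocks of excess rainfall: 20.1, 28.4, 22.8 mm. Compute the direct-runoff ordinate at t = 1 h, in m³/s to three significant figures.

By discrete convolution, Q_j = Σ (P_i / 10 mm) · U_{j−i}.
At t = 1 h (j=2): Q = (20.1/10)·28.1 + (28.4/10)·39.0 + (22.8/10)·0.0 = 167 m³/s.

Q ≈ 167 m³/s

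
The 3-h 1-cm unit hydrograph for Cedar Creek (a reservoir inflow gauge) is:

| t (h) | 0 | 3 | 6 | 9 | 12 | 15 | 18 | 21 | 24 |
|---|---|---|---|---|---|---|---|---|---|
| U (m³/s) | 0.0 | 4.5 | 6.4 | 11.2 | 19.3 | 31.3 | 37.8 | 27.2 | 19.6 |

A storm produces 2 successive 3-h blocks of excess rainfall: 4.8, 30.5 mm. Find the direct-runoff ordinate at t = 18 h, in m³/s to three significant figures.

By discrete convolution, Q_j = Σ (P_i / 10 mm) · U_{j−i}.
At t = 18 h (j=6): Q = (4.8/10)·37.8 + (30.5/10)·31.3 = 114 m³/s.

Q ≈ 114 m³/s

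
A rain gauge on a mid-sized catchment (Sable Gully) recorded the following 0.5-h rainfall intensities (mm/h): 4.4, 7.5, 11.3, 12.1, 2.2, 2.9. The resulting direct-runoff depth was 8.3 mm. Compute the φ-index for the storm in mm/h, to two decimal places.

φ ≈ 4.77 mm/h

Only the 3 blocks with intensity above φ contribute runoff: 7.5, 11.3, 12.1 mm/h.
Σ(I−φ)·Δt = d  ⇒  (7.5+11.3+12.1 − 3φ)·0.5 = 8.3
φ = (30.90 − 8.3/0.5) / 3 = 4.77 mm/h.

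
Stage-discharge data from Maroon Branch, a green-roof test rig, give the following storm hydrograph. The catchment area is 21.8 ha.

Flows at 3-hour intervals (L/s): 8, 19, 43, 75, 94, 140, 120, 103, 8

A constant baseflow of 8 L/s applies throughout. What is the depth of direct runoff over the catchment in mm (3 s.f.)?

Direct runoff: 0.0, 11.0, 35.0, 67.0, 86.0, 132.0, 112.0, 95.0, 0.0 L/s; ΣQ_DR = 538.0 L/s.
V = ΣQ_DR · Δt = 538.0 × 10800 s = 5.810 × 10^6 L.
Over A = 21.8 ha, depth = V / A = 26.7 mm.

d ≈ 26.7 mm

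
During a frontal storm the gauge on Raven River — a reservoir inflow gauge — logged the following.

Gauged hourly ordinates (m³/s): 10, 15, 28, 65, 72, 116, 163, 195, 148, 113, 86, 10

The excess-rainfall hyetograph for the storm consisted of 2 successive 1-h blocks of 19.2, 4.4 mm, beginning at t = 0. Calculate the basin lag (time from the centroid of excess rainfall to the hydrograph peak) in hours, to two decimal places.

Centroid of excess rainfall: t_c = Σ P_i·t̄_i / ΣP_i = 0.6864 h (block centres at 0.5, 1.5 h).
Hydrograph peak occurs at t = 7 h, so basin lag t_L = 7 − 0.6864 = 6.31 h.

t_L ≈ 6.31 h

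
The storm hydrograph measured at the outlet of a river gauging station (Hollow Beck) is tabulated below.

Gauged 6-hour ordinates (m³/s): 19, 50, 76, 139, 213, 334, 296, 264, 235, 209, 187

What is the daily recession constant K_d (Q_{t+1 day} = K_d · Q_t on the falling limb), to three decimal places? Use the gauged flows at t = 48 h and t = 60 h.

K_d ≈ 0.633

Between t = 48 h and t = 60 h the flow falls from 235 to 187 m³/s over 2×6 h = 12 h.
Per-interval ratio K = (187/235)^(1/2) = 0.8920; K_d = K^(24/6) = 0.633.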